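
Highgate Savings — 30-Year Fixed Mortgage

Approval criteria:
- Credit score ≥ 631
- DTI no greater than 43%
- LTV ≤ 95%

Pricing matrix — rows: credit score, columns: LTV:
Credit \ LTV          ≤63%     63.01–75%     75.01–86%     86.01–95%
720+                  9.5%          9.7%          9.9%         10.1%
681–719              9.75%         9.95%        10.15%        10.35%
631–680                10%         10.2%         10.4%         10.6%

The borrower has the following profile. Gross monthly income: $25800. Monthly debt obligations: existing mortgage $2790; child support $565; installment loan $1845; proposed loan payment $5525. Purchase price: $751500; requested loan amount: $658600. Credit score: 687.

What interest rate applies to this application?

Credit score 687 ≥ 631; Total monthly debts = (2,790 + 565 + 1,845 + 5,525) = 10,725. DTI = 10,725/25,800 = 41.6% ≤ 43%
LTV: 658,600 ÷ 751,500 = 87.6%, within 95% cap
Row: 687 falls in 681–719. Column: 87.6% falls in 86.01–95%. Rate = 10.35%.

10.35%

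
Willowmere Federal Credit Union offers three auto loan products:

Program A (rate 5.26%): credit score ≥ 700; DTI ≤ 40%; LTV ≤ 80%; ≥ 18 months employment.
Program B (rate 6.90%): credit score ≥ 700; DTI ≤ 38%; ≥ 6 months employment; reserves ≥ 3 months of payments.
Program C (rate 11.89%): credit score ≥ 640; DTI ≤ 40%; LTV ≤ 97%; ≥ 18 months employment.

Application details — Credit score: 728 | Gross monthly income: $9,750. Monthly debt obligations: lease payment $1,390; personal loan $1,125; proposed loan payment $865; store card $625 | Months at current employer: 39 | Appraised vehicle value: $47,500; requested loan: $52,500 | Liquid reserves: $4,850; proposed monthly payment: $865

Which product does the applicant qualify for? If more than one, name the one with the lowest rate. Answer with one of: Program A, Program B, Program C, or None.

Total debts = (1,390 + 1,125 + 865 + 625) = 4,005; DTI = 4,005/9,750 = 41.1%.
LTV = 52,500/47,500 = 110.5%.
Reserves = 4,850/865 = 5.6 months.
Program A: score 728 ≥ 700; DTI 41.1% > 40%; LTV 110.5% > 80%; employment 39 ≥ 18 mo → does not qualify.
Program B: score 728 ≥ 700; DTI 41.1% > 38%; employment 39 ≥ 6 mo; reserves 5.6 ≥ 3 mo → does not qualify.
Program C: score 728 ≥ 640; DTI 41.1% > 40%; LTV 110.5% > 97%; employment 39 ≥ 18 mo → does not qualify.

None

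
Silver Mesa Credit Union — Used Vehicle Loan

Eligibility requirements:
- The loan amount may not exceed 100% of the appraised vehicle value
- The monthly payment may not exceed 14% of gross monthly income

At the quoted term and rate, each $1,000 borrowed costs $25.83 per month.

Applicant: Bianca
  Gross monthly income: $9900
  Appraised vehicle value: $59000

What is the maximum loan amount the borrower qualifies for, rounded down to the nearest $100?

$53,600

Payment cap: 14% × $9,900 = $1,386/month.
At $25.83 per $1,000, that supports 1,386/25.83 × 1,000 ≈ $53,658 → $53,600.
LTV cap: 100% × $59,000 = $59,000 → $59,000.
Binding constraint: payment-to-income.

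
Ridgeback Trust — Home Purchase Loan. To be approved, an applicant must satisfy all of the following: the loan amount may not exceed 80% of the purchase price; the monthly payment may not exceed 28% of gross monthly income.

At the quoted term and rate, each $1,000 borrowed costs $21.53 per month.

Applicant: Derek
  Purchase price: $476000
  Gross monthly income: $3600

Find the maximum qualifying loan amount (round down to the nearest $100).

$46,800

Payment cap: 28% × $3,600 = $1,008/month.
At $21.53 per $1,000, that supports 1,008/21.53 × 1,000 ≈ $46,818 → $46,800.
LTV cap: 80% × $476,000 = $380,800 → $380,800.
Binding constraint: payment-to-income.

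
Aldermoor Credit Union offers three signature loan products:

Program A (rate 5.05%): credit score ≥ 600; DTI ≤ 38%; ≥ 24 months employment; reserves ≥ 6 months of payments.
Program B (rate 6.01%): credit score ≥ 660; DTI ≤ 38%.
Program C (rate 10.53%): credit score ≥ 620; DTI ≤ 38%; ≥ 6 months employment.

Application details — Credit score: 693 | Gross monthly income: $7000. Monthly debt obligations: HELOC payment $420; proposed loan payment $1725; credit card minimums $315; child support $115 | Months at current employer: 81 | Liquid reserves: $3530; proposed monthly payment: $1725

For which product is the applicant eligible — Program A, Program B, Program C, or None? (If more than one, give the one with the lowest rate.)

Total debts = (420 + 1,725 + 315 + 115) = 2,575; DTI = 2,575/7,000 = 36.8%.
Reserves = 3,530/1,725 = 2.0 months.
Program A: score 693 ≥ 600; DTI 36.8% ≤ 38%; employment 81 ≥ 24 mo; reserves 2.0 < 6 mo → does not qualify.
Program B: score 693 ≥ 660; DTI 36.8% ≤ 38% → qualifies.
Program C: score 693 ≥ 620; DTI 36.8% ≤ 38%; employment 81 ≥ 6 mo → qualifies.
Qualifying: Program B, Program C. Lowest rate is 6.01% → Program B.

Program B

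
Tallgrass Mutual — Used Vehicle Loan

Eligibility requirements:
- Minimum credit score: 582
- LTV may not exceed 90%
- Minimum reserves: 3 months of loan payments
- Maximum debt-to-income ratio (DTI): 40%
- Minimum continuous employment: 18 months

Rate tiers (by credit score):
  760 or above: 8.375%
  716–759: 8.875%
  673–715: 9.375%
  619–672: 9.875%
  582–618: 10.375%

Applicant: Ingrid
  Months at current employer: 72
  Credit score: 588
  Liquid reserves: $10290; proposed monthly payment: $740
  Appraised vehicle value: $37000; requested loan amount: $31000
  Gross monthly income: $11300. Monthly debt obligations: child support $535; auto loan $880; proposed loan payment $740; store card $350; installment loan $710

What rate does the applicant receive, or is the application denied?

Approved at 10.375%

Credit score 588 ≥ 582 (meets minimum)
Reserves = 10,290/740 = 13.9 months ≥ 3
Employment 72 ≥ 18 months
Loan-to-value = 31,000/37,000 = 83.8% — pass (90% max)
Total monthly debts = (535 + 880 + 740 + 350 + 710) = 3,215. DTI = 3,215/11,300 = 28.5% ≤ 40%
All requirements met. Score 588 falls in the 582–618 tier → 10.375%.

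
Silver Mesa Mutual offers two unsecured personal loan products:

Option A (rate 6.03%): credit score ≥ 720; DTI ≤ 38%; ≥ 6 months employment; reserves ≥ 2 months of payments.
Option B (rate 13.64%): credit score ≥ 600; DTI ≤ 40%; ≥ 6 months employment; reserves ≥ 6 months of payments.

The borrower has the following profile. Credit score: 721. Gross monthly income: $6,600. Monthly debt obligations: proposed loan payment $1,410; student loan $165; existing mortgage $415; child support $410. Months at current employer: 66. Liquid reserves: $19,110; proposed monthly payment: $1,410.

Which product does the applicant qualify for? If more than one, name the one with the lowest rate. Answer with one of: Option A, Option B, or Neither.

Total debts = (1,410 + 165 + 415 + 410) = 2,400; DTI = 2,400/6,600 = 36.4%.
Reserves = 19,110/1,410 = 13.6 months.
Option A: score 721 ≥ 720; DTI 36.4% ≤ 38%; employment 66 ≥ 6 mo; reserves 13.6 ≥ 2 mo → qualifies.
Option B: score 721 ≥ 600; DTI 36.4% ≤ 40%; employment 66 ≥ 6 mo; reserves 13.6 ≥ 6 mo → qualifies.
Qualifying: Option A, Option B. Lowest rate is 6.03% → Option A.

Option A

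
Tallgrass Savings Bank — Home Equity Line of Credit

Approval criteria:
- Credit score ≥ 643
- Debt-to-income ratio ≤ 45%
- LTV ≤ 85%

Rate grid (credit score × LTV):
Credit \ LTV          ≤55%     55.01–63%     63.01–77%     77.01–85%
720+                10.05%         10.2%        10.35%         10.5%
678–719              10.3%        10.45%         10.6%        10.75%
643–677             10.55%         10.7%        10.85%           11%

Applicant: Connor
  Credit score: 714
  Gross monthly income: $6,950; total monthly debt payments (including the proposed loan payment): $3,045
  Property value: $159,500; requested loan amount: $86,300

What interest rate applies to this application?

10.3%

Credit score 714 ≥ 643; Debt-to-income = 3,045/6,950 = 43.8% — meets 45% limit
LTV = 86,300/159,500 = 54.1% ≤ 85%
Score 714 is in the 678–719 band; LTV 54.1% is in the ≤55% band → 10.3%.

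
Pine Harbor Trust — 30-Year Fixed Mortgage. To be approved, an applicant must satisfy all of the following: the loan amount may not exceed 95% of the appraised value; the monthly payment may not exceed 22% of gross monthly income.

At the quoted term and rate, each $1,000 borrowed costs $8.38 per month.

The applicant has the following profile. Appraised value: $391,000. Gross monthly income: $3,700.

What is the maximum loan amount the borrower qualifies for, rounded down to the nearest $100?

$97,100

Payment cap: 22% × $3,700 = $814/month.
At $8.38 per $1,000, that supports 814/8.38 × 1,000 ≈ $97,136 → $97,100.
LTV cap: 95% × $391,000 = $371,450 → $371,400.
Binding constraint: payment-to-income.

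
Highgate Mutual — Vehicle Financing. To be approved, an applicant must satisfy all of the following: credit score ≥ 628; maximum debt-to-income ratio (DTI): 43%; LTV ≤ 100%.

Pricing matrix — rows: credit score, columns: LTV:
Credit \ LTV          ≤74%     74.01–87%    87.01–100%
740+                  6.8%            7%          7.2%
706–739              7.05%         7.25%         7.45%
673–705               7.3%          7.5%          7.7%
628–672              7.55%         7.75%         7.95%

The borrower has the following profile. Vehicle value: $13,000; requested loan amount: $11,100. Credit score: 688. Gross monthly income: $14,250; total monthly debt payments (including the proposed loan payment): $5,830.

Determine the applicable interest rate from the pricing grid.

7.5%

Credit score 688 ≥ 628; Debt-to-income = 5,830/14,250 = 40.9% — meets 43% limit
LTV = 11,100/13,000 = 85.4% ≤ 100%
Score 688 is in the 673–705 band; LTV 85.4% is in the 74.01–87% band → 7.5%.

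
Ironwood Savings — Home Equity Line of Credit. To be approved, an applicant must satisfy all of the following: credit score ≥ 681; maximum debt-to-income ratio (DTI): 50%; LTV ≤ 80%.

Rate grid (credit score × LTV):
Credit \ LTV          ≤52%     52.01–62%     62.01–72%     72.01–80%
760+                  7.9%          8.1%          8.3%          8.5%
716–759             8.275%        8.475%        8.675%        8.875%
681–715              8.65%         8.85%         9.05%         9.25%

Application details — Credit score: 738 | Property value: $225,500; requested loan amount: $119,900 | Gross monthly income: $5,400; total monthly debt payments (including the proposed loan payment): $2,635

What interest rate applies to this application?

8.475%

Credit score 738 ≥ 681; DTI = 2,635/5,400 = 48.8% ≤ 50%
Loan-to-value = 119,900/225,500 = 53.2% — pass (80% max)
Score 738 is in the 716–759 band; LTV 53.2% is in the 52.01–62% band → 8.475%.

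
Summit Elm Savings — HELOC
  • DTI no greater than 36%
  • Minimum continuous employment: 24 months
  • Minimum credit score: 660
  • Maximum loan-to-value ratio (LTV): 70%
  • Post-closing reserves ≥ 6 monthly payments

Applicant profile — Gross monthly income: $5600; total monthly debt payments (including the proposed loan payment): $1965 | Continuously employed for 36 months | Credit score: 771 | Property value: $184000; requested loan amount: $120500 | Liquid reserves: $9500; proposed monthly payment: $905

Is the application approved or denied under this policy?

Approved

DTI: 1,965 ÷ 5,600 = 35.1%, within the 36% cap
Employment 36 ≥ 24 months
Credit score 771 ≥ 660 (meets)
LTV = 120,500/184,000 = 65.5% ≤ 70%
Liquid reserves cover 9,500/905 = 10.5 months — ≥ 6 required
All criteria satisfied.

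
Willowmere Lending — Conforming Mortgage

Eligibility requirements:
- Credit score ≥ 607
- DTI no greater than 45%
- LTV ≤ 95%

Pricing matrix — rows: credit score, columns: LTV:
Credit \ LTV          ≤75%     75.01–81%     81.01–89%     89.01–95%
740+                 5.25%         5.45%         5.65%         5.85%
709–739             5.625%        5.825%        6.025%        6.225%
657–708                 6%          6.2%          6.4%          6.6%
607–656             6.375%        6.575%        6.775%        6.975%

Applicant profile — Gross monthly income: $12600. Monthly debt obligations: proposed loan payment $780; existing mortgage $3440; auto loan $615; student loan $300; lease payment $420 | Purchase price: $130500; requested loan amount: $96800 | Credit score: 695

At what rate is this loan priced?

Credit score 695 ≥ 607; Total monthly debts = (780 + 3,440 + 615 + 300 + 420) = 5,555. DTI = 5,555/12,600 = 44.1% ≤ 45%
LTV = 96,800/130,500 = 74.2% ≤ 95%
Credit 695 → row 657–708; LTV 74.2% → column ≤75%. Grid cell → 6%.

6%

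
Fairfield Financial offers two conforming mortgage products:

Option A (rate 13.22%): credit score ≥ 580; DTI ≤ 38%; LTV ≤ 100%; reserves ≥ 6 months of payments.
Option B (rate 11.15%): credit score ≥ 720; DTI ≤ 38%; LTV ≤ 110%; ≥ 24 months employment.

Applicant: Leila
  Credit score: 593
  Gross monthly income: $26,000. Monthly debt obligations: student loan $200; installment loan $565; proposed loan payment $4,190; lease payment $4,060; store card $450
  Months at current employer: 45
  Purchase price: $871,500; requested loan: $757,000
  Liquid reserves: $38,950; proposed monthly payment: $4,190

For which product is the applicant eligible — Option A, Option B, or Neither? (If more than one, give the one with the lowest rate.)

Total debts = (200 + 565 + 4,190 + 4,060 + 450) = 9,465; DTI = 9,465/26,000 = 36.4%.
LTV = 757,000/871,500 = 86.9%.
Reserves = 38,950/4,190 = 9.3 months.
Option A: score 593 ≥ 580; DTI 36.4% ≤ 38%; LTV 86.9% ≤ 100%; reserves 9.3 ≥ 6 mo → qualifies.
Option B: score 593 < 720; DTI 36.4% ≤ 38%; LTV 86.9% ≤ 110%; employment 45 ≥ 24 mo → does not qualify.

Option A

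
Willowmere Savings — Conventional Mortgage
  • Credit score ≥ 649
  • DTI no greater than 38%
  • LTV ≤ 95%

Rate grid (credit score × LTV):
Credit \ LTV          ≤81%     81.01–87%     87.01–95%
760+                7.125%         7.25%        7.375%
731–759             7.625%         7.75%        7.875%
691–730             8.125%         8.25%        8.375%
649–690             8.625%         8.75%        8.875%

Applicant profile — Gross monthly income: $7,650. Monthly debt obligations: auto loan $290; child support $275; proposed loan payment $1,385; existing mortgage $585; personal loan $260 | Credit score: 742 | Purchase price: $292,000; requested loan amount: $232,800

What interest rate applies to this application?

7.625%

Credit score 742 ≥ 649; Total monthly debts = (290 + 275 + 1,385 + 585 + 260) = 2,795. DTI: 2,795 ÷ 7,650 = 36.5%, within the 38% cap
LTV = 232,800/292,000 = 79.7% ≤ 95%
Row: 742 falls in 731–759. Column: 79.7% falls in ≤81%. Rate = 7.625%.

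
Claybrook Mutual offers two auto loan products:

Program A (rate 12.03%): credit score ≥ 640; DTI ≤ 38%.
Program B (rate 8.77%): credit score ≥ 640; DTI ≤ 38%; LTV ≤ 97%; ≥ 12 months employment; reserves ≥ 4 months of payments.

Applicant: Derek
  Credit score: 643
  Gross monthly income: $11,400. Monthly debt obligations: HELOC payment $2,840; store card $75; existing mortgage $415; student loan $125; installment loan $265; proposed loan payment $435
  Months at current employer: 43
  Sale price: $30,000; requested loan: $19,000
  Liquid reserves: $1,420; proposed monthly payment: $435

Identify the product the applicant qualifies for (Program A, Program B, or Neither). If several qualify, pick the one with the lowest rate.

Total debts = (2,840 + 75 + 415 + 125 + 265 + 435) = 4,155; DTI = 4,155/11,400 = 36.4%.
LTV = 19,000/30,000 = 63.3%.
Reserves = 1,420/435 = 3.3 months.
Program A: score 643 ≥ 640; DTI 36.4% ≤ 38% → qualifies.
Program B: score 643 ≥ 640; DTI 36.4% ≤ 38%; LTV 63.3% ≤ 97%; employment 43 ≥ 12 mo; reserves 3.3 < 4 mo → does not qualify.

Program A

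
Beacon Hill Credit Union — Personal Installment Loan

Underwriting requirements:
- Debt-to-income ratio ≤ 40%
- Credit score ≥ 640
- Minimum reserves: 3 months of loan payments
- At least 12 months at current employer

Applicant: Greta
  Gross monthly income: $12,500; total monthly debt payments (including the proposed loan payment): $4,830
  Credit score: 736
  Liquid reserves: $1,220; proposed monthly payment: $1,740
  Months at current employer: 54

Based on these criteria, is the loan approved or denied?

Denied

DTI: 4,830 ÷ 12,500 = 38.6%, within the 40% cap
Credit score 736 ≥ 640 (meets)
Reserves = 1,220/1,740 = 0.7 months < 3
Employment 54 ≥ 12 months
Fails on reserves.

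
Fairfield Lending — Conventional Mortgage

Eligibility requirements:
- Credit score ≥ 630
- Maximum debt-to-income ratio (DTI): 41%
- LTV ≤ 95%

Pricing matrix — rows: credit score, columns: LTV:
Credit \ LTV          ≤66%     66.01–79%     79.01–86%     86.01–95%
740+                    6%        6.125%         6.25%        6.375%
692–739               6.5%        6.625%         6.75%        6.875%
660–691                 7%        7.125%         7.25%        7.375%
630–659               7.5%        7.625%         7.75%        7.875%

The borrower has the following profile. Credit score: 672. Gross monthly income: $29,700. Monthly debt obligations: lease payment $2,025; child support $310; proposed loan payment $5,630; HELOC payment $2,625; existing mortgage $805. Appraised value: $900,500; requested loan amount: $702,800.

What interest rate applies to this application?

7.125%

Credit score 672 ≥ 630; Total monthly debts = (2,025 + 310 + 5,630 + 2,625 + 805) = 11,395. DTI: 11,395 ÷ 29,700 = 38.4%, within the 41% cap
LTV = 702,800/900,500 = 78% ≤ 95%
Credit 672 → row 660–691; LTV 78% → column 66.01–79%. Grid cell → 7.125%.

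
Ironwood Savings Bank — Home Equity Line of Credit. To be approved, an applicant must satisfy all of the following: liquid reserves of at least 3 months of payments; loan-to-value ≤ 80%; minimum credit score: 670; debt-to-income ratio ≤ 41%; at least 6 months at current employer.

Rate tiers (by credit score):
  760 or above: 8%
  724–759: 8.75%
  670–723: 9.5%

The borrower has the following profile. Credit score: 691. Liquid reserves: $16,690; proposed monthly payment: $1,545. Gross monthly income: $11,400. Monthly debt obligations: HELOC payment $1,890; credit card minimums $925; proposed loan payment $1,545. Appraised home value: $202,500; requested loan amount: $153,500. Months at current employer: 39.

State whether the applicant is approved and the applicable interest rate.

Credit score 691 ≥ 670 (meets minimum)
Liquid reserves cover 16,690/1,545 = 10.8 months — ≥ 3 required
Total monthly debts = (1,890 + 925 + 1,545) = 4,360. Debt-to-income = 4,360/11,400 = 38.2% — meets 41% limit
Employment 39 ≥ 6 months
LTV = 153,500/202,500 = 75.8% ≤ 80%
All requirements met. Score 691 falls in the 670–723 tier → 9.5%.

Approved at 9.5%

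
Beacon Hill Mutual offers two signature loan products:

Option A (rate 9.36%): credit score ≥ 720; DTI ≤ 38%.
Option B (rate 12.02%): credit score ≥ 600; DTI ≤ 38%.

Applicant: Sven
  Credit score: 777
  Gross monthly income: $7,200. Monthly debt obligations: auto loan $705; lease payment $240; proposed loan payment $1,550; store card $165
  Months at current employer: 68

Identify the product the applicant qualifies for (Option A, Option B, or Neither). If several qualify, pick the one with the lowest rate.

Total debts = (705 + 240 + 1,550 + 165) = 2,660; DTI = 2,660/7,200 = 36.9%.
Option A: score 777 ≥ 720; DTI 36.9% ≤ 38% → qualifies.
Option B: score 777 ≥ 600; DTI 36.9% ≤ 38% → qualifies.
Qualifying: Option A, Option B. Lowest rate is 9.36% → Option A.

Option A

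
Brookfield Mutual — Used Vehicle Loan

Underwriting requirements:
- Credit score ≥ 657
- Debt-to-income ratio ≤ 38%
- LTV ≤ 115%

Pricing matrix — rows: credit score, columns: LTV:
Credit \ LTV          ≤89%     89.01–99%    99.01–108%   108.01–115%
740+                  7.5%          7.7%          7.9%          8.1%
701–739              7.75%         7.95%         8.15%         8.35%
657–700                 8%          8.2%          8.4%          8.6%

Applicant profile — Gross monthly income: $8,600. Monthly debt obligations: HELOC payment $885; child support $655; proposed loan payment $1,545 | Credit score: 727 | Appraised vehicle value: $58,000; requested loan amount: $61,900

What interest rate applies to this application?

8.15%

Credit score 727 ≥ 657; Total monthly debts = (885 + 655 + 1,545) = 3,085. DTI: 3,085 ÷ 8,600 = 35.9%, within the 38% cap
LTV = 61,900/58,000 = 106.7% ≤ 115%
Score 727 is in the 701–739 band; LTV 106.7% is in the 99.01–108% band → 8.15%.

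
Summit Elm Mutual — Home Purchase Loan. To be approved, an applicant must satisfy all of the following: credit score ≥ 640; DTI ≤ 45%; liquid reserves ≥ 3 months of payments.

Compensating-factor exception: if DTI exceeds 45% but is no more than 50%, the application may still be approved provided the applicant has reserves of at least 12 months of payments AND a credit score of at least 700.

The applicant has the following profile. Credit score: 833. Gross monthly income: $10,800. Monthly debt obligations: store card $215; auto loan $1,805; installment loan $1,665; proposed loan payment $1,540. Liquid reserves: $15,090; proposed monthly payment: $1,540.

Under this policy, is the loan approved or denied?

Denied

Credit score 833 ≥ 640 (meets base)
Total debts = (215 + 1,805 + 1,665 + 1,540) = 5,225. DTI: 5,225 ÷ 10,800 = 48.4%, over the 45% base limit.
Reserves = 15,090/1,540 = 9.8 months ≥ 3
DTI 48.4% is within the 45%–50% exception band; checking compensating factors.
Override check — reserves: 9.8 mo (short of 12); score: 833 (ok).
Compensating-factor requirement not fully met.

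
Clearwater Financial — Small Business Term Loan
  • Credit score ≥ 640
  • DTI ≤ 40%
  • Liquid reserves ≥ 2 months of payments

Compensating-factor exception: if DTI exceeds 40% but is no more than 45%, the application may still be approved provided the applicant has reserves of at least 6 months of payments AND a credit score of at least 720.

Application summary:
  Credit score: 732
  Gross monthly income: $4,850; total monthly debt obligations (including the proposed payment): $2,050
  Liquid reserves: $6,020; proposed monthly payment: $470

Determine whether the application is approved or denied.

Approved

Credit score 732 ≥ 640 (meets base)
DTI = 2,050/4,850 = 42.3% > 40% — standard DTI limit exceeded.
Liquid reserves cover 6,020/470 = 12.8 months — ≥ 2 required
DTI 42.3% is within the 40%–45% exception band; checking compensating factors.
Override check — reserves: 12.8 mo (ok); score: 732 (ok).
Both override conditions satisfied; DTI exception granted.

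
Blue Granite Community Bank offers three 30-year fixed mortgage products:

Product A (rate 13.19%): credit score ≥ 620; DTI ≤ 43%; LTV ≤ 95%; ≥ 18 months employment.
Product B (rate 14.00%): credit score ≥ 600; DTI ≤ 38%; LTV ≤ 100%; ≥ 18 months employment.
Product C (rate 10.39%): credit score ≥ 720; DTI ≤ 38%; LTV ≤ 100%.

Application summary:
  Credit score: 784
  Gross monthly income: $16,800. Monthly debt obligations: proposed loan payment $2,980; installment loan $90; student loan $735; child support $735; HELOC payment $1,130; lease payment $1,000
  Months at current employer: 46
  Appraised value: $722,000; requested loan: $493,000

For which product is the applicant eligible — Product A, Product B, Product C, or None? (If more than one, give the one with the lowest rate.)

Total debts = (2,980 + 90 + 735 + 735 + 1,130 + 1,000) = 6,670; DTI = 6,670/16,800 = 39.7%.
LTV = 493,000/722,000 = 68.3%.
Product A: score 784 ≥ 620; DTI 39.7% ≤ 43%; LTV 68.3% ≤ 95%; employment 46 ≥ 18 mo → qualifies.
Product B: score 784 ≥ 600; DTI 39.7% > 38%; LTV 68.3% ≤ 100%; employment 46 ≥ 18 mo → does not qualify.
Product C: score 784 ≥ 720; DTI 39.7% > 38%; LTV 68.3% ≤ 100% → does not qualify.

Product A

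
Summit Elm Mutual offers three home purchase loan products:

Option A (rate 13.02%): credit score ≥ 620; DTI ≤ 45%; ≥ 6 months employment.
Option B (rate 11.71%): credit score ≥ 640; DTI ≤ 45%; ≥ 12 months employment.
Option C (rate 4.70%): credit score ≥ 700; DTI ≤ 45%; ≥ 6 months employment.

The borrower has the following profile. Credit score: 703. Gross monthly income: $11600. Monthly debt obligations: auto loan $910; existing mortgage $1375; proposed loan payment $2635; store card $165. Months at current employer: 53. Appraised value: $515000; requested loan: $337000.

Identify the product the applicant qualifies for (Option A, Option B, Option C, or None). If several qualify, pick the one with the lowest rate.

Total debts = (910 + 1,375 + 2,635 + 165) = 5,085; DTI = 5,085/11,600 = 43.8%.
LTV = 337,000/515,000 = 65.4%.
Option A: score 703 ≥ 620; DTI 43.8% ≤ 45%; employment 53 ≥ 6 mo → qualifies.
Option B: score 703 ≥ 640; DTI 43.8% ≤ 45%; employment 53 ≥ 12 mo → qualifies.
Option C: score 703 ≥ 700; DTI 43.8% ≤ 45%; employment 53 ≥ 6 mo → qualifies.
Qualifying: Option A, Option B, Option C. Lowest rate is 4.70% → Option C.

Option C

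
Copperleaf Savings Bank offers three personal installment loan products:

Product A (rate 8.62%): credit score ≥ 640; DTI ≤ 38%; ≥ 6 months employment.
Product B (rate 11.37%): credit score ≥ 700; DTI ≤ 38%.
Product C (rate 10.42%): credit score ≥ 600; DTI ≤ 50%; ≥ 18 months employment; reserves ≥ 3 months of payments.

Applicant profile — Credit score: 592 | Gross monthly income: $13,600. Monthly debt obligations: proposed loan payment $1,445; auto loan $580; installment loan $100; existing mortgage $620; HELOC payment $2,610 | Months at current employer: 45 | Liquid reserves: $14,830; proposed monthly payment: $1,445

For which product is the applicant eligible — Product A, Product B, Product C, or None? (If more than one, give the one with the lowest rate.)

None

Total debts = (1,445 + 580 + 100 + 620 + 2,610) = 5,355; DTI = 5,355/13,600 = 39.4%.
Reserves = 14,830/1,445 = 10.3 months.
Product A: score 592 < 640; DTI 39.4% > 38%; employment 45 ≥ 6 mo → does not qualify.
Product B: score 592 < 700; DTI 39.4% > 38% → does not qualify.
Product C: score 592 < 600; DTI 39.4% ≤ 50%; employment 45 ≥ 18 mo; reserves 10.3 ≥ 3 mo → does not qualify.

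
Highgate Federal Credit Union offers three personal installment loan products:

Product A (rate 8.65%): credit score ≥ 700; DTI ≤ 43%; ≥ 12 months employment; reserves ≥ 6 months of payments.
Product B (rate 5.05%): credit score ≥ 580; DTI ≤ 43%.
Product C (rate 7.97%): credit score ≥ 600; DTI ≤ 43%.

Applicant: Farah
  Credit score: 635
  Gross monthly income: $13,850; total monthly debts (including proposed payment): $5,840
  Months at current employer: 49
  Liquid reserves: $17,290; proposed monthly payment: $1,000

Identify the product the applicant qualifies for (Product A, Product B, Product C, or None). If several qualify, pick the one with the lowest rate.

Product B

DTI = 5,840/13,850 = 42.2%.
Reserves = 17,290/1,000 = 17.3 months.
Product A: score 635 < 700; DTI 42.2% ≤ 43%; employment 49 ≥ 12 mo; reserves 17.3 ≥ 6 mo → does not qualify.
Product B: score 635 ≥ 580; DTI 42.2% ≤ 43% → qualifies.
Product C: score 635 ≥ 600; DTI 42.2% ≤ 43% → qualifies.
Qualifying: Product B, Product C. Lowest rate is 5.05% → Product B.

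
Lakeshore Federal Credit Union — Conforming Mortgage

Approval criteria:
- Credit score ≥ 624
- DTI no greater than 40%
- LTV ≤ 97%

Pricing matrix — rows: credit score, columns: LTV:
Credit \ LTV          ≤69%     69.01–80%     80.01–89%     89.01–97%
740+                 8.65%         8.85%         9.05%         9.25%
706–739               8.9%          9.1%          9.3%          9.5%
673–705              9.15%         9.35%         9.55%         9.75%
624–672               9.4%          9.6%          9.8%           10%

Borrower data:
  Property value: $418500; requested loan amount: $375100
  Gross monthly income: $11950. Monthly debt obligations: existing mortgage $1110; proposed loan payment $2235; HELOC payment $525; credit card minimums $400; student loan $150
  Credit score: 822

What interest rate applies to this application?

Credit score 822 ≥ 624; Total monthly debts = (1,110 + 2,235 + 525 + 400 + 150) = 4,420. Debt-to-income = 4,420/11,950 = 37% — meets 40% limit
LTV = 375,100/418,500 = 89.6% ≤ 97%
Credit 822 → row 740+; LTV 89.6% → column 89.01–97%. Grid cell → 9.25%.

9.25%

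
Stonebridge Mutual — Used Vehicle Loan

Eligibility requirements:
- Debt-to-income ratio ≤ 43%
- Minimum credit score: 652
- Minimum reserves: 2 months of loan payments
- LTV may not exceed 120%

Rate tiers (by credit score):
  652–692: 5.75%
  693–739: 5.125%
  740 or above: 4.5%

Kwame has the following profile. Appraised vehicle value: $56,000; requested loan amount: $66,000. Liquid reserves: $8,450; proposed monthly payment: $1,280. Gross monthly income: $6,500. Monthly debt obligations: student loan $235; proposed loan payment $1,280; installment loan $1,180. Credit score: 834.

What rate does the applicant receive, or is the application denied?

Credit score 834 ≥ 652 (meets minimum)
Loan-to-value = 66,000/56,000 = 117.9% — pass (120% max)
Total monthly debts = (235 + 1,280 + 1,180) = 2,695. DTI: 2,695 ÷ 6,500 = 41.5%, within the 43% cap
Liquid reserves cover 8,450/1,280 = 6.6 months — ≥ 2 required
All requirements met. Score 834 falls in the 740 or above tier → 4.5%.

Approved at 4.5%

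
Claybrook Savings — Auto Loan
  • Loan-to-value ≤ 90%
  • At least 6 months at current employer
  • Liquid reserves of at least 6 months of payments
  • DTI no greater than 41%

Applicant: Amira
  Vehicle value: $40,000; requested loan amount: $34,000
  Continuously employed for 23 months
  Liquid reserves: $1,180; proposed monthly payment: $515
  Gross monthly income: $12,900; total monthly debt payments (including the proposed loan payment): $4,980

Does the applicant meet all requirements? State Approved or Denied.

Denied

Loan-to-value = 34,000/40,000 = 85% — pass (90% max)
Employment 23 ≥ 6 months
Reserves = 1,180/515 = 2.3 months < 6
DTI: 4,980 ÷ 12,900 = 38.6%, within the 41% cap
Fails on reserves.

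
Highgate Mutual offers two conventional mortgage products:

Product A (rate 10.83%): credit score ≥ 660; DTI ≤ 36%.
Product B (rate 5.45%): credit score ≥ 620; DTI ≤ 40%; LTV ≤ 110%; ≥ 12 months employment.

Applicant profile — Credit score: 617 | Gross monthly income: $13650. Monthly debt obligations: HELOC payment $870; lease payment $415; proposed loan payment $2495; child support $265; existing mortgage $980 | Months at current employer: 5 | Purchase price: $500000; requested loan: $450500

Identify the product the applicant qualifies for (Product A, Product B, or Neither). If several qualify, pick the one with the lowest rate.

Neither

Total debts = (870 + 415 + 2,495 + 265 + 980) = 5,025; DTI = 5,025/13,650 = 36.8%.
LTV = 450,500/500,000 = 90.1%.
Product A: score 617 < 660; DTI 36.8% > 36% → does not qualify.
Product B: score 617 < 620; DTI 36.8% ≤ 40%; LTV 90.1% ≤ 110%; employment 5 < 12 mo → does not qualify.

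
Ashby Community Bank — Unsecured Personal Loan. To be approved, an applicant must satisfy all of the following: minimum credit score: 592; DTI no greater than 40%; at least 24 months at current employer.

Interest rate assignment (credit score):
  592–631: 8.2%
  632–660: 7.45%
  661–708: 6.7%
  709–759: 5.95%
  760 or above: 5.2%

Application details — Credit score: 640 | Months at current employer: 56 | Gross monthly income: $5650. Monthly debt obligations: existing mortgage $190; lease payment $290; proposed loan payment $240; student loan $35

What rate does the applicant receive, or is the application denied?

Approved at 7.45%

Credit score 640 ≥ 592 (meets minimum)
Employment 56 ≥ 24 months
Total monthly debts = (190 + 290 + 240 + 35) = 755. DTI: 755 ÷ 5,650 = 13.4%, within the 40% cap
All requirements met. Score 640 falls in the 632–660 tier → 7.45%.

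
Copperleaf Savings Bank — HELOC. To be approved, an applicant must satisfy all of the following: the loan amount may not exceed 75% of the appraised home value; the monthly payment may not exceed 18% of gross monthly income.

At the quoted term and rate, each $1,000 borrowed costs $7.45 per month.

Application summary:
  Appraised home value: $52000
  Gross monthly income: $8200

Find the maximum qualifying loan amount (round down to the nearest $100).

Payment cap: 18% × $8,200 = $1,476/month.
At $7.45 per $1,000, that supports 1,476/7.45 × 1,000 ≈ $198,120 → $198,100.
LTV cap: 75% × $52,000 = $39,000 → $39,000.
Binding constraint: loan-to-value.

$39,000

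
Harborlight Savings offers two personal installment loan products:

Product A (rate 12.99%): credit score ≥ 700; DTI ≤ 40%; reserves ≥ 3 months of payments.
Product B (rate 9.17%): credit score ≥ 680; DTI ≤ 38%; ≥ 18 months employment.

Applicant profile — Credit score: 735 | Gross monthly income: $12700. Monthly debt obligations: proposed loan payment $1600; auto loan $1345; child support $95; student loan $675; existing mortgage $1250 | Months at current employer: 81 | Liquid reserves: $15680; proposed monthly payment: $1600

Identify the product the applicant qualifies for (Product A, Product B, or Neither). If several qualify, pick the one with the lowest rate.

Total debts = (1,600 + 1,345 + 95 + 675 + 1,250) = 4,965; DTI = 4,965/12,700 = 39.1%.
Reserves = 15,680/1,600 = 9.8 months.
Product A: score 735 ≥ 700; DTI 39.1% ≤ 40%; reserves 9.8 ≥ 3 mo → qualifies.
Product B: score 735 ≥ 680; DTI 39.1% > 38%; employment 81 ≥ 18 mo → does not qualify.

Product A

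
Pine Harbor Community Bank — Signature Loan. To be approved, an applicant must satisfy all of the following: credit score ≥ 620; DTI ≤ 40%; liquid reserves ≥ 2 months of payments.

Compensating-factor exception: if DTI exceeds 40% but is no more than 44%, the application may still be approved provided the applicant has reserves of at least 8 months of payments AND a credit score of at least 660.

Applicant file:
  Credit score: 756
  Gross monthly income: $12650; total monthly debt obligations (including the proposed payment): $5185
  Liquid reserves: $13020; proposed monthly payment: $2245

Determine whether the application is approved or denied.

Credit score 756 ≥ 620 (meets base)
DTI = 5,185/12,650 = 41% > 40% — standard DTI limit exceeded.
Reserves = 13,020/2,245 = 5.8 months ≥ 2
DTI 41% is within the 40%–44% exception band; checking compensating factors.
Reserves 5.8 < 8 months; credit score 756 ≥ 660.
Override conditions not both satisfied; exception does not apply.

Denied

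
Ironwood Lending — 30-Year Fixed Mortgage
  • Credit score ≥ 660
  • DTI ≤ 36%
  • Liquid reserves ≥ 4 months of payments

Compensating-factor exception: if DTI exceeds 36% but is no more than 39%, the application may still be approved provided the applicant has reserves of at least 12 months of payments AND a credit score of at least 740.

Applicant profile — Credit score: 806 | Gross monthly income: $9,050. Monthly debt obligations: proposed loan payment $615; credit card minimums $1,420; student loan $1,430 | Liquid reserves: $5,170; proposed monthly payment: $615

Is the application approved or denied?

Denied

Credit score 806 ≥ 660 (meets base)
Total debts = (615 + 1,420 + 1,430) = 3,465. DTI: 3,465 ÷ 9,050 = 38.3%, over the 36% base limit.
Liquid reserves cover 5,170/615 = 8.4 months — ≥ 4 required
DTI 38.3% is within the 36%–39% exception band; checking compensating factors.
Override check — reserves: 8.4 mo (short of 12); score: 806 (ok).
Override conditions not both satisfied; exception does not apply.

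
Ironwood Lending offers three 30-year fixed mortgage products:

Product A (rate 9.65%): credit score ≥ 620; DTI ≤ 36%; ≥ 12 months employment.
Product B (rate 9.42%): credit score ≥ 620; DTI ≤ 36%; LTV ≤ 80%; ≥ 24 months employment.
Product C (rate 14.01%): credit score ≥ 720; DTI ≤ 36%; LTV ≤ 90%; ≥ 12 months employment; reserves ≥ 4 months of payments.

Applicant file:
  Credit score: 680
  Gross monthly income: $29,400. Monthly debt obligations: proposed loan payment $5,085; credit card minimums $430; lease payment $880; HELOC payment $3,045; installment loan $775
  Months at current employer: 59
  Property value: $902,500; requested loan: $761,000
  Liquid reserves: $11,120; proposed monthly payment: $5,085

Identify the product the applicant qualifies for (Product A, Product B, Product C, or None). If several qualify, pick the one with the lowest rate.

Total debts = (5,085 + 430 + 880 + 3,045 + 775) = 10,215; DTI = 10,215/29,400 = 34.7%.
LTV = 761,000/902,500 = 84.3%.
Reserves = 11,120/5,085 = 2.2 months.
Product A: score 680 ≥ 620; DTI 34.7% ≤ 36%; employment 59 ≥ 12 mo → qualifies.
Product B: score 680 ≥ 620; DTI 34.7% ≤ 36%; LTV 84.3% > 80%; employment 59 ≥ 24 mo → does not qualify.
Product C: score 680 < 720; DTI 34.7% ≤ 36%; LTV 84.3% ≤ 90%; employment 59 ≥ 12 mo; reserves 2.2 < 4 mo → does not qualify.

Product A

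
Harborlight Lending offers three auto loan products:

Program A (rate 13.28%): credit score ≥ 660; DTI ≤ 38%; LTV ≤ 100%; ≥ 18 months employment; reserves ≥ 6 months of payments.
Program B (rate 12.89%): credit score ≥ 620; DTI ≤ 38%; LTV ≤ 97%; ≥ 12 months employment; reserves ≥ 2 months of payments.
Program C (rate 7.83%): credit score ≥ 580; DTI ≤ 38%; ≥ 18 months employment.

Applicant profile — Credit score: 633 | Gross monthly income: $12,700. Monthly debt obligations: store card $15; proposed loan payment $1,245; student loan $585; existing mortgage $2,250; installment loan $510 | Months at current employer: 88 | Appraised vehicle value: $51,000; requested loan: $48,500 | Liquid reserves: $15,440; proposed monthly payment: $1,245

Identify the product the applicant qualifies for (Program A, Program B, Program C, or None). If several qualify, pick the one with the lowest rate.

Total debts = (15 + 1,245 + 585 + 2,250 + 510) = 4,605; DTI = 4,605/12,700 = 36.3%.
LTV = 48,500/51,000 = 95.1%.
Reserves = 15,440/1,245 = 12.4 months.
Program A: score 633 < 660; DTI 36.3% ≤ 38%; LTV 95.1% ≤ 100%; employment 88 ≥ 18 mo; reserves 12.4 ≥ 6 mo → does not qualify.
Program B: score 633 ≥ 620; DTI 36.3% ≤ 38%; LTV 95.1% ≤ 97%; employment 88 ≥ 12 mo; reserves 12.4 ≥ 2 mo → qualifies.
Program C: score 633 ≥ 580; DTI 36.3% ≤ 38%; employment 88 ≥ 18 mo → qualifies.
Qualifying: Program B, Program C. Lowest rate is 7.83% → Program C.

Program C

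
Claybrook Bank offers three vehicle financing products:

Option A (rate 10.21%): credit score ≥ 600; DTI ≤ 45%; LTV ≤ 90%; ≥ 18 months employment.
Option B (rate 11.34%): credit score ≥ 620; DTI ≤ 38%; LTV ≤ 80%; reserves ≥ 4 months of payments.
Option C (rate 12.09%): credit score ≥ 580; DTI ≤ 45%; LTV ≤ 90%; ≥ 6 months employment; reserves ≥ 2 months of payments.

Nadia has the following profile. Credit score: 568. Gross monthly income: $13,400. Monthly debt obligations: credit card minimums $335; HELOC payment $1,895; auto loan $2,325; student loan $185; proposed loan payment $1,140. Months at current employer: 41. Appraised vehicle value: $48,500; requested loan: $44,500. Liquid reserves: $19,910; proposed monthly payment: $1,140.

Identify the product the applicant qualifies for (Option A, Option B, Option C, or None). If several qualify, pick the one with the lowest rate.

None

Total debts = (335 + 1,895 + 2,325 + 185 + 1,140) = 5,880; DTI = 5,880/13,400 = 43.9%.
LTV = 44,500/48,500 = 91.8%.
Reserves = 19,910/1,140 = 17.5 months.
Option A: score 568 < 600; DTI 43.9% ≤ 45%; LTV 91.8% > 90%; employment 41 ≥ 18 mo → does not qualify.
Option B: score 568 < 620; DTI 43.9% > 38%; LTV 91.8% > 80%; reserves 17.5 ≥ 4 mo → does not qualify.
Option C: score 568 < 580; DTI 43.9% ≤ 45%; LTV 91.8% > 90%; employment 41 ≥ 6 mo; reserves 17.5 ≥ 2 mo → does not qualify.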